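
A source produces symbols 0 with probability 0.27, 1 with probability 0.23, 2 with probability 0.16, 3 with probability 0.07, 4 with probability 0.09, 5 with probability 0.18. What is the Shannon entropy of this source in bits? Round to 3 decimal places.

2.447 bits

H = −Σ pᵢ log₂ pᵢ.
−0.27·log₂(0.27) = 0.5100
−0.23·log₂(0.23) = 0.4877
−0.16·log₂(0.16) = 0.4230
−0.07·log₂(0.07) = 0.2686
−0.09·log₂(0.09) = 0.3127
−0.18·log₂(0.18) = 0.4453
Sum ≈ 2.4472 → 2.447 bits.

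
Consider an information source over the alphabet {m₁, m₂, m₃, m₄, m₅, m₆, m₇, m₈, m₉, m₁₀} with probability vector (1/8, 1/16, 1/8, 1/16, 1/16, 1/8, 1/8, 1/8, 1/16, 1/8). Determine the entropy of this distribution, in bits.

3.25 bits

Each probability is a power of 1/2, so log₂(1/p) is an integer.
H = Σ p·log₂(1/p) = 1/8·3 + 1/16·4 + 1/8·3 + 1/16·4 + 1/16·4 + 1/8·3 + 1/8·3 + 1/8·3 + 1/16·4 + 1/8·3 = 3.25 bits.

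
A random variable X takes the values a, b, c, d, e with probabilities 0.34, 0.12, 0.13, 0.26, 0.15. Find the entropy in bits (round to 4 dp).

2.1947 bits

H = −Σ pᵢ log₂ pᵢ.
−0.34·log₂(0.34) = 0.5292
−0.12·log₂(0.12) = 0.3671
−0.13·log₂(0.13) = 0.3826
−0.26·log₂(0.26) = 0.5053
−0.15·log₂(0.15) = 0.4105
Sum ≈ 2.1947 → 2.1947 bits.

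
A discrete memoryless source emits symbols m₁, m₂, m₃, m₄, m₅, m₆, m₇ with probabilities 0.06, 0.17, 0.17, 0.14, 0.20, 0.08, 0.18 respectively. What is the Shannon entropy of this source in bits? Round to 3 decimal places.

H = −Σ pᵢ log₂ pᵢ.
−0.06·log₂(0.06) = 0.2435
−0.17·log₂(0.17) = 0.4346
−0.17·log₂(0.17) = 0.4346
−0.14·log₂(0.14) = 0.3971
−0.20·log₂(0.20) = 0.4644
−0.08·log₂(0.08) = 0.2915
−0.18·log₂(0.18) = 0.4453
Sum ≈ 2.7110 → 2.711 bits.

2.711 bits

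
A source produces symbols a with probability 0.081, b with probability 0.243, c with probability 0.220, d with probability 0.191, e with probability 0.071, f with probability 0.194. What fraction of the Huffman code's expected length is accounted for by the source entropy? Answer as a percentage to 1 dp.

98.4%

Entropy H = −Σ p log₂ p ≈ 2.4563 bits.
Huffman merges: 71/1000+81/1000→19/125; 19/125+191/1000→343/1000; 97/500+11/50→207/500; 243/1000+343/1000→293/500; 207/500+293/500→1. L = 499/200 ≈ 2.4950.
Efficiency = H/L = 2.4563/2.4950 = 98.4%.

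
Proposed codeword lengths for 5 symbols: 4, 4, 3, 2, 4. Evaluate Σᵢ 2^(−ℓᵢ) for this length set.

0.5625

With common denominator 2^4 = 16: Σ 2^(−ℓᵢ) = 1/16 + 1/16 + 2/16 + 4/16 + 1/16 = 9/16 = 0.5625.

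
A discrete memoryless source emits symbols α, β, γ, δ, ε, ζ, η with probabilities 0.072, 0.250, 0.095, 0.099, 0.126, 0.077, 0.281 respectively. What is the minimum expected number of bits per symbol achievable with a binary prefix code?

Repeatedly combine the two least-probable nodes; the expected code length is the sum of the merged weights.
merge 9/125 + 77/1000 → 149/1000
merge 19/200 + 99/1000 → 97/500
merge 63/500 + 149/1000 → 11/40
merge 97/500 + 1/4 → 111/250
merge 11/40 + 281/1000 → 139/250
merge 111/250 + 139/250 → 1
L = 149/1000 + 97/500 + 11/40 + 111/250 + 139/250 + 1 = 1309/500 = 2.618 bits/symbol.

2.618 bits/symbol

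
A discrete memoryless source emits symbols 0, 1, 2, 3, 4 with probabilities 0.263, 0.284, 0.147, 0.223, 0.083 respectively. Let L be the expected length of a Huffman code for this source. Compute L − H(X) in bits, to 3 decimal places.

Entropy H = −Σ p log₂ p ≈ 2.2099 bits.
Huffman merges: 83/1000+147/1000→23/100; 223/1000+23/100→453/1000; 263/1000+71/250→547/1000; 453/1000+547/1000→1. L = 223/100 ≈ 2.2300.
L − H = 2.2300 − 2.2099 = 0.020 bits.

0.020 bits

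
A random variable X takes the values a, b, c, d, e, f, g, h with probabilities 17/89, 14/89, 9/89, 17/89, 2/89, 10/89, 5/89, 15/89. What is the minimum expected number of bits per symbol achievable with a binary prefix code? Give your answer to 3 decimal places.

Repeatedly combine the two least-probable nodes; the expected code length is the sum of the merged weights.
merge 2/89 + 5/89 → 7/89
merge 7/89 + 9/89 → 16/89
merge 10/89 + 14/89 → 24/89
merge 15/89 + 16/89 → 31/89
merge 17/89 + 17/89 → 34/89
merge 24/89 + 31/89 → 55/89
merge 34/89 + 55/89 → 1
L = 7/89 + 16/89 + 24/89 + 31/89 + 34/89 + 55/89 + 1 = 256/89 ≈ 2.876 bits/symbol.

2.876 bits/symbol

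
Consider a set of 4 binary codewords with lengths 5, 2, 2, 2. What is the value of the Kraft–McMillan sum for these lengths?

With common denominator 2^5 = 32: Σ 2^(−ℓᵢ) = 1/32 + 8/32 + 8/32 + 8/32 = 25/32 = 0.78125.

0.78125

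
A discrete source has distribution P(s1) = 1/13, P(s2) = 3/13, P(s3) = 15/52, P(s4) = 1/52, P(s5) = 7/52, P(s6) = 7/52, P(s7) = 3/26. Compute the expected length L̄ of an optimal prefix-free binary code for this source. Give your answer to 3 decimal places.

Repeatedly combine the two least-probable nodes; the expected code length is the sum of the merged weights.
merge 1/52 + 1/13 → 5/52
merge 5/52 + 3/26 → 11/52
merge 7/52 + 7/52 → 7/26
merge 11/52 + 3/13 → 23/52
merge 7/26 + 15/52 → 29/52
merge 23/52 + 29/52 → 1
L = 5/52 + 11/52 + 7/26 + 23/52 + 29/52 + 1 = 67/26 ≈ 2.577 bits/symbol.

2.577 bits/symbol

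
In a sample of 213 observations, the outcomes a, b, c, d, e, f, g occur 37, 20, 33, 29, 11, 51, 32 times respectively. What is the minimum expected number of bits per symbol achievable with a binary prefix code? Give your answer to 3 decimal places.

2.732 bits/symbol

Probabilities are the counts divided by 213.
Repeatedly combine the two least-probable nodes; the expected code length is the sum of the merged weights.
merge 11/213 + 20/213 → 31/213
merge 29/213 + 31/213 → 20/71
merge 32/213 + 11/71 → 65/213
merge 37/213 + 17/71 → 88/213
merge 20/71 + 65/213 → 125/213
merge 88/213 + 125/213 → 1
L = 31/213 + 20/71 + 65/213 + 88/213 + 125/213 + 1 = 194/71 ≈ 2.732 bits/symbol.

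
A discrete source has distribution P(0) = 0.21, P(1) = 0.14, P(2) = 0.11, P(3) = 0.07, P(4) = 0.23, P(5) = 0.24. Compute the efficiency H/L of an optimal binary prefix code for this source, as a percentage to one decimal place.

98.8%

Entropy H = −Σ p log₂ p ≈ 2.4706 bits.
Huffman merges: 7/100+11/100→9/50; 7/50+9/50→8/25; 21/100+23/100→11/25; 6/25+8/25→14/25; 11/25+14/25→1. L = 5/2 ≈ 2.5000.
Efficiency = H/L = 2.4706/2.5000 = 98.8%.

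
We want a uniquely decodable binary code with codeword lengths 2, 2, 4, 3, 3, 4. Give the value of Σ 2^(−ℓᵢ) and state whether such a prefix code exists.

0.875; yes

With common denominator 2^4 = 16: Σ 2^(−ℓᵢ) = 4/16 + 4/16 + 1/16 + 2/16 + 2/16 + 1/16 = 14/16 = 0.875.
Kraft's inequality requires Σ ≤ 1; here Σ = 0.875 ≤ 1, so such a prefix code exists.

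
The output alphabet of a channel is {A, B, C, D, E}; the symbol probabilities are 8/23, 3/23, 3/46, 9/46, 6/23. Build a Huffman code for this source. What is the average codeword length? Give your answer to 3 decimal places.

2.196 bits/symbol

Repeatedly combine the two least-probable nodes; the expected code length is the sum of the merged weights.
merge 3/46 + 3/23 → 9/46
merge 9/46 + 9/46 → 9/23
merge 6/23 + 8/23 → 14/23
merge 9/23 + 14/23 → 1
L = 9/46 + 9/23 + 14/23 + 1 = 101/46 ≈ 2.196 bits/symbol.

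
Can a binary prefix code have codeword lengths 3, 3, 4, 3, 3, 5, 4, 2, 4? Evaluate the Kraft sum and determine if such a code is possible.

With common denominator 2^5 = 32: Σ 2^(−ℓᵢ) = 4/32 + 4/32 + 2/32 + 4/32 + 4/32 + 1/32 + 2/32 + 8/32 + 2/32 = 31/32 = 0.96875.
Kraft's inequality requires Σ ≤ 1; here Σ = 0.96875 ≤ 1, so such a prefix code exists.

0.96875; yes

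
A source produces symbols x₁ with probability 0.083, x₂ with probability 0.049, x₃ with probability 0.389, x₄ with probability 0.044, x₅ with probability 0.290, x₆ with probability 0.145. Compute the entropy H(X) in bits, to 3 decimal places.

H = −Σ pᵢ log₂ pᵢ.
−0.083·log₂(0.083) = 0.2980
−0.049·log₂(0.049) = 0.2132
−0.389·log₂(0.389) = 0.5299
−0.044·log₂(0.044) = 0.1983
−0.290·log₂(0.290) = 0.5179
−0.145·log₂(0.145) = 0.4040
Sum ≈ 2.1612 → 2.161 bits.

2.161 bits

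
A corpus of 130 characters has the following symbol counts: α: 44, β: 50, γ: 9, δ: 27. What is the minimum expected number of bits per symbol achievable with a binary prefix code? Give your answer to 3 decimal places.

1.892 bits/symbol

Probabilities are the counts divided by 130.
Repeatedly combine the two least-probable nodes; the expected code length is the sum of the merged weights.
merge 9/130 + 27/130 → 18/65
merge 18/65 + 22/65 → 8/13
merge 5/13 + 8/13 → 1
L = 18/65 + 8/13 + 1 = 123/65 ≈ 1.892 bits/symbol.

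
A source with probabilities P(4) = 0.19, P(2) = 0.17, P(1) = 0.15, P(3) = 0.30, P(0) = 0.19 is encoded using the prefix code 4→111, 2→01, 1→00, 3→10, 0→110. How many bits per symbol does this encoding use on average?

2.38 bits/symbol

L̄ = Σ pᵢ·ℓᵢ = 0.19·3 + 0.17·2 + 0.15·2 + 0.30·2 + 0.19·3 = 2.38 bits/symbol.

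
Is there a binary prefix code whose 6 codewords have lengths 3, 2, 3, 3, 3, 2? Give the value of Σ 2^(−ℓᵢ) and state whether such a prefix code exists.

1; yes

With common denominator 2^3 = 8: Σ 2^(−ℓᵢ) = 1/8 + 2/8 + 1/8 + 1/8 + 1/8 + 2/8 = 8/8 = 1.
Kraft's inequality requires Σ ≤ 1; here Σ = 1 ≤ 1, so such a prefix code exists.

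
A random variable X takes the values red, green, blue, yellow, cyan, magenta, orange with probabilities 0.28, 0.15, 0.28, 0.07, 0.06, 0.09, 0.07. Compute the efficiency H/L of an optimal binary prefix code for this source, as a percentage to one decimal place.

98.5%

Entropy H = −Σ p log₂ p ≈ 2.5323 bits.
Huffman merges: 3/50+7/100→13/100; 7/100+9/100→4/25; 13/100+3/20→7/25; 4/25+7/25→11/25; 7/25+7/25→14/25; 11/25+14/25→1. L = 257/100 ≈ 2.5700.
Efficiency = H/L = 2.5323/2.5700 = 98.5%.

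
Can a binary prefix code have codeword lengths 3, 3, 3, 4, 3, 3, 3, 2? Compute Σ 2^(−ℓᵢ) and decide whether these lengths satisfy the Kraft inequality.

1.0625; no

With common denominator 2^4 = 16: Σ 2^(−ℓᵢ) = 2/16 + 2/16 + 2/16 + 1/16 + 2/16 + 2/16 + 2/16 + 4/16 = 17/16 = 1.0625.
Kraft's inequality requires Σ ≤ 1; here Σ = 1.0625 > 1, so no such prefix code exists.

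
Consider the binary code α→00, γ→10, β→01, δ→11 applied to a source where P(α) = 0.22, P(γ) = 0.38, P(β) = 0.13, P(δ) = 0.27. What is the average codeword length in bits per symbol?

2 bits/symbol

L̄ = Σ pᵢ·ℓᵢ = 0.22·2 + 0.38·2 + 0.13·2 + 0.27·2 = 2 bits/symbol.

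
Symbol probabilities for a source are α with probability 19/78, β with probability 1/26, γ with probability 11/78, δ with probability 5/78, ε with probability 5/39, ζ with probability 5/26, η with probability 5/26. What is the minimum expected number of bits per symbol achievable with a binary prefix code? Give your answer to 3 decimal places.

Repeatedly combine the two least-probable nodes; the expected code length is the sum of the merged weights.
merge 1/26 + 5/78 → 4/39
merge 4/39 + 5/39 → 3/13
merge 11/78 + 5/26 → 1/3
merge 5/26 + 3/13 → 11/26
merge 19/78 + 1/3 → 15/26
merge 11/26 + 15/26 → 1
L = 4/39 + 3/13 + 1/3 + 11/26 + 15/26 + 1 = 8/3 ≈ 2.667 bits/symbol.

2.667 bits/symbol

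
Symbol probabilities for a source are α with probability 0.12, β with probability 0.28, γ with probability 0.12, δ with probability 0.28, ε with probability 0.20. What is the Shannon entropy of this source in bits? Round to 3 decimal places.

H = −Σ pᵢ log₂ pᵢ.
−0.12·log₂(0.12) = 0.3671
−0.28·log₂(0.28) = 0.5142
−0.12·log₂(0.12) = 0.3671
−0.28·log₂(0.28) = 0.5142
−0.20·log₂(0.20) = 0.4644
Sum ≈ 2.2270 → 2.227 bits.

2.227 bits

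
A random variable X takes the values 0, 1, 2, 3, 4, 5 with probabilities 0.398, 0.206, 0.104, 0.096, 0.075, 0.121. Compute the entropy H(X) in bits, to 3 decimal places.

2.312 bits

H = −Σ pᵢ log₂ pᵢ.
−0.398·log₂(0.398) = 0.5290
−0.206·log₂(0.206) = 0.4695
−0.104·log₂(0.104) = 0.3396
−0.096·log₂(0.096) = 0.3246
−0.075·log₂(0.075) = 0.2803
−0.121·log₂(0.121) = 0.3687
Sum ≈ 2.3116 → 2.312 bits.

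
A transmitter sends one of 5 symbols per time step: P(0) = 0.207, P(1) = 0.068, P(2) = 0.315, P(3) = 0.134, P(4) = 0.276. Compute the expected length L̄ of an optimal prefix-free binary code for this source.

2.202 bits/symbol

Repeatedly combine the two least-probable nodes; the expected code length is the sum of the merged weights.
merge 17/250 + 67/500 → 101/500
merge 101/500 + 207/1000 → 409/1000
merge 69/250 + 63/200 → 591/1000
merge 409/1000 + 591/1000 → 1
L = 101/500 + 409/1000 + 591/1000 + 1 = 1101/500 = 2.202 bits/symbol.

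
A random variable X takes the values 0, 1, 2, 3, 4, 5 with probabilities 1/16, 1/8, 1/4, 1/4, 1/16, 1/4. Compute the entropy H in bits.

2.375 bits

Each probability is a power of 1/2, so log₂(1/p) is an integer.
H = Σ p·log₂(1/p) = 1/16·4 + 1/8·3 + 1/4·2 + 1/4·2 + 1/16·4 + 1/4·2 = 2.375 bits.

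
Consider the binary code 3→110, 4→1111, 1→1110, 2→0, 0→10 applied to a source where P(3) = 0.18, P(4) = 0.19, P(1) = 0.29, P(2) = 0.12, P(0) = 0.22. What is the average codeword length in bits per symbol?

3.02 bits/symbol

L̄ = Σ pᵢ·ℓᵢ = 0.18·3 + 0.19·4 + 0.29·4 + 0.12·1 + 0.22·2 = 3.02 bits/symbol.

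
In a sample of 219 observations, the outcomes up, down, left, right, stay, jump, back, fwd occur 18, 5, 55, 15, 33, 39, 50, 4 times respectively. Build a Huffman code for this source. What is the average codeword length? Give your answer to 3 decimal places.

2.671 bits/symbol

Probabilities are the counts divided by 219.
Repeatedly combine the two least-probable nodes; the expected code length is the sum of the merged weights.
merge 4/219 + 5/219 → 3/73
merge 3/73 + 5/73 → 8/73
merge 6/73 + 8/73 → 14/73
merge 11/73 + 13/73 → 24/73
merge 14/73 + 50/219 → 92/219
merge 55/219 + 24/73 → 127/219
merge 92/219 + 127/219 → 1
L = 3/73 + 8/73 + 14/73 + 24/73 + 92/219 + 127/219 + 1 = 195/73 ≈ 2.671 bits/symbol.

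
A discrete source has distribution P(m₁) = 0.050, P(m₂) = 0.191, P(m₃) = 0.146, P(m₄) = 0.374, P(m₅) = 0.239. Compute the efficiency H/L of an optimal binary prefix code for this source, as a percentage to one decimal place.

Entropy H = −Σ p log₂ p ≈ 2.1017 bits.
Huffman merges: 1/20+73/500→49/250; 191/1000+49/250→387/1000; 239/1000+187/500→613/1000; 387/1000+613/1000→1. L = 549/250 ≈ 2.1960.
Efficiency = H/L = 2.1017/2.1960 = 95.7%.

95.7%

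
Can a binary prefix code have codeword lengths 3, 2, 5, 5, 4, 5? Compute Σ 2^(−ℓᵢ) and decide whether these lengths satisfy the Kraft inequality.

With common denominator 2^5 = 32: Σ 2^(−ℓᵢ) = 4/32 + 8/32 + 1/32 + 1/32 + 2/32 + 1/32 = 17/32 = 0.53125.
Kraft's inequality requires Σ ≤ 1; here Σ = 0.53125 ≤ 1, so such a prefix code exists.

0.53125; yes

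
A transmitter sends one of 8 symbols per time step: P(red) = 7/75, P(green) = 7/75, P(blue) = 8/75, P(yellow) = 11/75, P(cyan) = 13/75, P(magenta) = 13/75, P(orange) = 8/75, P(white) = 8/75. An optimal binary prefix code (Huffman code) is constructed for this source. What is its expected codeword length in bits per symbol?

3 bits/symbol

Repeatedly combine the two least-probable nodes; the expected code length is the sum of the merged weights.
merge 7/75 + 7/75 → 14/75
merge 8/75 + 8/75 → 16/75
merge 8/75 + 11/75 → 19/75
merge 13/75 + 13/75 → 26/75
merge 14/75 + 16/75 → 2/5
merge 19/75 + 26/75 → 3/5
merge 2/5 + 3/5 → 1
L = 14/75 + 16/75 + 19/75 + 26/75 + 2/5 + 3/5 + 1 = 3 bits/symbol.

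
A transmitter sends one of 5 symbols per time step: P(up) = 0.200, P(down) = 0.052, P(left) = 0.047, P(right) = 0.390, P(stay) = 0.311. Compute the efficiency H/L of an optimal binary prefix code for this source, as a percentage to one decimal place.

Entropy H = −Σ p log₂ p ≈ 1.9473 bits.
Huffman merges: 47/1000+13/250→99/1000; 99/1000+1/5→299/1000; 299/1000+311/1000→61/100; 39/100+61/100→1. L = 251/125 ≈ 2.0080.
Efficiency = H/L = 1.9473/2.0080 = 97.0%.

97.0%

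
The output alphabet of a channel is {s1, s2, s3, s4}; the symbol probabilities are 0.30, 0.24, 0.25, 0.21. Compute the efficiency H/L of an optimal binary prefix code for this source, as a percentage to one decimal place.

99.4%

Entropy H = −Σ p log₂ p ≈ 1.9880 bits.
Huffman merges: 21/100+6/25→9/20; 1/4+3/10→11/20; 9/20+11/20→1. L = 2 ≈ 2.0000.
Efficiency = H/L = 1.9880/2.0000 = 99.4%.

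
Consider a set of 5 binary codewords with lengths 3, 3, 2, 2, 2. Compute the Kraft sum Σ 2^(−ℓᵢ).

With common denominator 2^3 = 8: Σ 2^(−ℓᵢ) = 1/8 + 1/8 + 2/8 + 2/8 + 2/8 = 8/8 = 1.

1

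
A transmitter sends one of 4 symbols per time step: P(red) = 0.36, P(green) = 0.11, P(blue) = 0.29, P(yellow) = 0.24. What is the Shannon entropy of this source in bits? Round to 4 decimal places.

1.8929 bits

H = −Σ pᵢ log₂ pᵢ.
−0.36·log₂(0.36) = 0.5306
−0.11·log₂(0.11) = 0.3503
−0.29·log₂(0.29) = 0.5179
−0.24·log₂(0.24) = 0.4941
Sum ≈ 1.8929 → 1.8929 bits.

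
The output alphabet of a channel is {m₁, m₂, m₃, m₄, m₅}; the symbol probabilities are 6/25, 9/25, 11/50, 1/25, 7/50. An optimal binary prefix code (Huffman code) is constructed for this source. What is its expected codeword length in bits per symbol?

2.18 bits/symbol

Repeatedly combine the two least-probable nodes; the expected code length is the sum of the merged weights.
merge 1/25 + 7/50 → 9/50
merge 9/50 + 11/50 → 2/5
merge 6/25 + 9/25 → 3/5
merge 2/5 + 3/5 → 1
L = 9/50 + 2/5 + 3/5 + 1 = 109/50 = 2.18 bits/symbol.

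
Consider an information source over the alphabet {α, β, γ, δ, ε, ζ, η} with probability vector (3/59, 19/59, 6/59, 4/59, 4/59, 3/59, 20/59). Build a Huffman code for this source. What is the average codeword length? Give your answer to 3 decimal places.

Repeatedly combine the two least-probable nodes; the expected code length is the sum of the merged weights.
merge 3/59 + 3/59 → 6/59
merge 4/59 + 4/59 → 8/59
merge 6/59 + 6/59 → 12/59
merge 8/59 + 12/59 → 20/59
merge 19/59 + 20/59 → 39/59
merge 20/59 + 39/59 → 1
L = 6/59 + 8/59 + 12/59 + 20/59 + 39/59 + 1 = 144/59 ≈ 2.441 bits/symbol.

2.441 bits/symbol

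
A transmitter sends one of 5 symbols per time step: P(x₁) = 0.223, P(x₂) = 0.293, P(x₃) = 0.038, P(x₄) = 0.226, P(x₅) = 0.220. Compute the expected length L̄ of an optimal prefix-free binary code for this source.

Repeatedly combine the two least-probable nodes; the expected code length is the sum of the merged weights.
merge 19/500 + 11/50 → 129/500
merge 223/1000 + 113/500 → 449/1000
merge 129/500 + 293/1000 → 551/1000
merge 449/1000 + 551/1000 → 1
L = 129/500 + 449/1000 + 551/1000 + 1 = 1129/500 = 2.258 bits/symbol.

2.258 bits/symbol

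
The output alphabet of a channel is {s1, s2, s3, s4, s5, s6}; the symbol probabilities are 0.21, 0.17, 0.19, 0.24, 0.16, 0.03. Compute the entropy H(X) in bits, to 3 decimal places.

H = −Σ pᵢ log₂ pᵢ.
−0.21·log₂(0.21) = 0.4728
−0.17·log₂(0.17) = 0.4346
−0.19·log₂(0.19) = 0.4552
−0.24·log₂(0.24) = 0.4941
−0.16·log₂(0.16) = 0.4230
−0.03·log₂(0.03) = 0.1518
Sum ≈ 2.4316 → 2.432 bits.

2.432 bits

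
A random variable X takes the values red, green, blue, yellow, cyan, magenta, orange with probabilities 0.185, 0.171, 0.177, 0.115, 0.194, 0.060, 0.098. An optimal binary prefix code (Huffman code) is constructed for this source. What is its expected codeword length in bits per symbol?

2.779 bits/symbol

Repeatedly combine the two least-probable nodes; the expected code length is the sum of the merged weights.
merge 3/50 + 49/500 → 79/500
merge 23/200 + 79/500 → 273/1000
merge 171/1000 + 177/1000 → 87/250
merge 37/200 + 97/500 → 379/1000
merge 273/1000 + 87/250 → 621/1000
merge 379/1000 + 621/1000 → 1
L = 79/500 + 273/1000 + 87/250 + 379/1000 + 621/1000 + 1 = 2779/1000 = 2.779 bits/symbol.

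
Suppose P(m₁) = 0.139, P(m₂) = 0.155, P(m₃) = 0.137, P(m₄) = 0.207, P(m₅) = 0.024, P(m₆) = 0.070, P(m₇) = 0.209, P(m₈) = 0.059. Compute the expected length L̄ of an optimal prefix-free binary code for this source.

2.82 bits/symbol

Repeatedly combine the two least-probable nodes; the expected code length is the sum of the merged weights.
merge 3/125 + 59/1000 → 83/1000
merge 7/100 + 83/1000 → 153/1000
merge 137/1000 + 139/1000 → 69/250
merge 153/1000 + 31/200 → 77/250
merge 207/1000 + 209/1000 → 52/125
merge 69/250 + 77/250 → 73/125
merge 52/125 + 73/125 → 1
L = 83/1000 + 153/1000 + 69/250 + 77/250 + 52/125 + 73/125 + 1 = 141/50 = 2.82 bits/symbol.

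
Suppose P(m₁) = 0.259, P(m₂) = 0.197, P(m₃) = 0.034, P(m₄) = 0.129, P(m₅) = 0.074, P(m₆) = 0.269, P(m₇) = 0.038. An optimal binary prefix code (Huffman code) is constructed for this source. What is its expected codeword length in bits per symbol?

Repeatedly combine the two least-probable nodes; the expected code length is the sum of the merged weights.
merge 17/500 + 19/500 → 9/125
merge 9/125 + 37/500 → 73/500
merge 129/1000 + 73/500 → 11/40
merge 197/1000 + 259/1000 → 57/125
merge 269/1000 + 11/40 → 68/125
merge 57/125 + 68/125 → 1
L = 9/125 + 73/500 + 11/40 + 57/125 + 68/125 + 1 = 2493/1000 = 2.493 bits/symbol.

2.493 bits/symbol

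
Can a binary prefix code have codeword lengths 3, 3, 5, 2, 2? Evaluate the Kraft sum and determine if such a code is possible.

0.78125; yes

With common denominator 2^5 = 32: Σ 2^(−ℓᵢ) = 4/32 + 4/32 + 1/32 + 8/32 + 8/32 = 25/32 = 0.78125.
Kraft's inequality requires Σ ≤ 1; here Σ = 0.78125 ≤ 1, so such a prefix code exists.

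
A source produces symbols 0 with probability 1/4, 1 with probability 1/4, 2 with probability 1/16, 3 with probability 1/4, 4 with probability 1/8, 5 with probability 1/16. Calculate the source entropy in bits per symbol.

2.375 bits

Each probability is a power of 1/2, so log₂(1/p) is an integer.
H = Σ p·log₂(1/p) = 1/4·2 + 1/4·2 + 1/16·4 + 1/4·2 + 1/8·3 + 1/16·4 = 2.375 bits.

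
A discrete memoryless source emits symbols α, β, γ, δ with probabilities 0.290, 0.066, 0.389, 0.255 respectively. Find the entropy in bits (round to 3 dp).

1.809 bits

H = −Σ pᵢ log₂ pᵢ.
−0.290·log₂(0.290) = 0.5179
−0.066·log₂(0.066) = 0.2588
−0.389·log₂(0.389) = 0.5299
−0.255·log₂(0.255) = 0.5027
Sum ≈ 1.8093 → 1.809 bits.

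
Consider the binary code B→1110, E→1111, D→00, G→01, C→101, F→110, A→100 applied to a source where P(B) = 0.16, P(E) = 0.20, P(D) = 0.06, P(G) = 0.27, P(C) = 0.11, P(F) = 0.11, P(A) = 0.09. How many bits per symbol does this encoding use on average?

L̄ = Σ pᵢ·ℓᵢ = 0.16·4 + 0.20·4 + 0.06·2 + 0.27·2 + 0.11·3 + 0.11·3 + 0.09·3 = 3.03 bits/symbol.

3.03 bits/symbol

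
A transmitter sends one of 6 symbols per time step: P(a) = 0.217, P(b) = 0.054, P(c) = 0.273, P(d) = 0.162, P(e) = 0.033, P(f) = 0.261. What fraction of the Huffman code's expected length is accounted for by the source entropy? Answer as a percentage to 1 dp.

Entropy H = −Σ p log₂ p ≈ 2.3106 bits.
Huffman merges: 33/1000+27/500→87/1000; 87/1000+81/500→249/1000; 217/1000+249/1000→233/500; 261/1000+273/1000→267/500; 233/500+267/500→1. L = 292/125 ≈ 2.3360.
Efficiency = H/L = 2.3106/2.3360 = 98.9%.

98.9%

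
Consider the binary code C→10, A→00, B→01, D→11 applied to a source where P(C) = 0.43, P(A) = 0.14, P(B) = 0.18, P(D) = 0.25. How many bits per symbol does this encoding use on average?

2 bits/symbol

L̄ = Σ pᵢ·ℓᵢ = 0.43·2 + 0.14·2 + 0.18·2 + 0.25·2 = 2 bits/symbol.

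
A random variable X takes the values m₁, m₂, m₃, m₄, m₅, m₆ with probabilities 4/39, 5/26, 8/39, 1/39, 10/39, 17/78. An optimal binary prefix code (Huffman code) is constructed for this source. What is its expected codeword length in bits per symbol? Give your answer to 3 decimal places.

Repeatedly combine the two least-probable nodes; the expected code length is the sum of the merged weights.
merge 1/39 + 4/39 → 5/39
merge 5/39 + 5/26 → 25/78
merge 8/39 + 17/78 → 11/26
merge 10/39 + 25/78 → 15/26
merge 11/26 + 15/26 → 1
L = 5/39 + 25/78 + 11/26 + 15/26 + 1 = 191/78 ≈ 2.449 bits/symbol.

2.449 bits/symbol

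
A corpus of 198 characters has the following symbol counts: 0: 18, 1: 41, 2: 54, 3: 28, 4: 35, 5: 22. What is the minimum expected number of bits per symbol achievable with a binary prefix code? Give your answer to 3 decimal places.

2.520 bits/symbol

Probabilities are the counts divided by 198.
Repeatedly combine the two least-probable nodes; the expected code length is the sum of the merged weights.
merge 1/11 + 1/9 → 20/99
merge 14/99 + 35/198 → 7/22
merge 20/99 + 41/198 → 9/22
merge 3/11 + 7/22 → 13/22
merge 9/22 + 13/22 → 1
L = 20/99 + 7/22 + 9/22 + 13/22 + 1 = 499/198 ≈ 2.520 bits/symbol.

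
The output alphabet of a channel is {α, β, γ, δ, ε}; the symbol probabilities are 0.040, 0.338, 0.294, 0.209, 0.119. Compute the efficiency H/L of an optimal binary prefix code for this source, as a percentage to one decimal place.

Entropy H = −Σ p log₂ p ≈ 2.0714 bits.
Huffman merges: 1/25+119/1000→159/1000; 159/1000+209/1000→46/125; 147/500+169/500→79/125; 46/125+79/125→1. L = 2159/1000 ≈ 2.1590.
Efficiency = H/L = 2.0714/2.1590 = 95.9%.

95.9%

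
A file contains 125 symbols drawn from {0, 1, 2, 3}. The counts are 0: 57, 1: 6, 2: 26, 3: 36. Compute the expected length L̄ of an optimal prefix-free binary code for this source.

1.8 bits/symbol

Probabilities are the counts divided by 125.
Repeatedly combine the two least-probable nodes; the expected code length is the sum of the merged weights.
merge 6/125 + 26/125 → 32/125
merge 32/125 + 36/125 → 68/125
merge 57/125 + 68/125 → 1
L = 32/125 + 68/125 + 1 = 9/5 = 1.8 bits/symbol.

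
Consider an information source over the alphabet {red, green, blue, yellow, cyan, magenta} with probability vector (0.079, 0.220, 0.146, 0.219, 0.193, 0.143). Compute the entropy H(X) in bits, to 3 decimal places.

2.514 bits

H = −Σ pᵢ log₂ pᵢ.
−0.079·log₂(0.079) = 0.2893
−0.220·log₂(0.220) = 0.4806
−0.146·log₂(0.146) = 0.4053
−0.219·log₂(0.219) = 0.4798
−0.193·log₂(0.193) = 0.4581
−0.143·log₂(0.143) = 0.4012
Sum ≈ 2.5143 → 2.514 bits.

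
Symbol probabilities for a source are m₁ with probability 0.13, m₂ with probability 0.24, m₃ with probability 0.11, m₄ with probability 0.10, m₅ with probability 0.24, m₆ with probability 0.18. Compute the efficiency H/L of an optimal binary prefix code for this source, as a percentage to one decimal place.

Entropy H = −Σ p log₂ p ≈ 2.4987 bits.
Huffman merges: 1/10+11/100→21/100; 13/100+9/50→31/100; 21/100+6/25→9/20; 6/25+31/100→11/20; 9/20+11/20→1. L = 63/25 ≈ 2.5200.
Efficiency = H/L = 2.4987/2.5200 = 99.2%.

99.2%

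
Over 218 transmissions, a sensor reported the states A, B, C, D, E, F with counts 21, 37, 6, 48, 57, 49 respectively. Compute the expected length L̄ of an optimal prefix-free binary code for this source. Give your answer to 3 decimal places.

2.417 bits/symbol

Probabilities are the counts divided by 218.
Repeatedly combine the two least-probable nodes; the expected code length is the sum of the merged weights.
merge 3/109 + 21/218 → 27/218
merge 27/218 + 37/218 → 32/109
merge 24/109 + 49/218 → 97/218
merge 57/218 + 32/109 → 121/218
merge 97/218 + 121/218 → 1
L = 27/218 + 32/109 + 97/218 + 121/218 + 1 = 527/218 ≈ 2.417 bits/symbol.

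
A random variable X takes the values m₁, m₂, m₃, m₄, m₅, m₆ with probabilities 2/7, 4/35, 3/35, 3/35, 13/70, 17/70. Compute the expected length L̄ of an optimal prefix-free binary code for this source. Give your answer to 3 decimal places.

2.457 bits/symbol

Repeatedly combine the two least-probable nodes; the expected code length is the sum of the merged weights.
merge 3/35 + 3/35 → 6/35
merge 4/35 + 6/35 → 2/7
merge 13/70 + 17/70 → 3/7
merge 2/7 + 2/7 → 4/7
merge 3/7 + 4/7 → 1
L = 6/35 + 2/7 + 3/7 + 4/7 + 1 = 86/35 ≈ 2.457 bits/symbol.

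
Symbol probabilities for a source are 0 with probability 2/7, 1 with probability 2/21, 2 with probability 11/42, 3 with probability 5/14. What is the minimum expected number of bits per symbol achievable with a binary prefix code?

2 bits/symbol

Repeatedly combine the two least-probable nodes; the expected code length is the sum of the merged weights.
merge 2/21 + 11/42 → 5/14
merge 2/7 + 5/14 → 9/14
merge 5/14 + 9/14 → 1
L = 5/14 + 9/14 + 1 = 2 bits/symbol.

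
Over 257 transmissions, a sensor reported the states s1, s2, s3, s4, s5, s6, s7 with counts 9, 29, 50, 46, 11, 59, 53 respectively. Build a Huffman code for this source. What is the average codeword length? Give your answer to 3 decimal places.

Probabilities are the counts divided by 257.
Repeatedly combine the two least-probable nodes; the expected code length is the sum of the merged weights.
merge 9/257 + 11/257 → 20/257
merge 20/257 + 29/257 → 49/257
merge 46/257 + 49/257 → 95/257
merge 50/257 + 53/257 → 103/257
merge 59/257 + 95/257 → 154/257
merge 103/257 + 154/257 → 1
L = 20/257 + 49/257 + 95/257 + 103/257 + 154/257 + 1 = 678/257 ≈ 2.638 bits/symbol.

2.638 bits/symbol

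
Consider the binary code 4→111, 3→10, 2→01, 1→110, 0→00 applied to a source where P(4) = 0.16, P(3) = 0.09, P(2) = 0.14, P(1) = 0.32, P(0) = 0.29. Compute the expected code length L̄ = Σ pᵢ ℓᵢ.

L̄ = Σ pᵢ·ℓᵢ = 0.16·3 + 0.09·2 + 0.14·2 + 0.32·3 + 0.29·2 = 2.48 bits/symbol.

2.48 bits/symbol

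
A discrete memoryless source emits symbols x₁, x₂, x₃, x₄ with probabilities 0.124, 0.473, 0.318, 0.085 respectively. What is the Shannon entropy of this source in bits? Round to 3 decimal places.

H = −Σ pᵢ log₂ pᵢ.
−0.124·log₂(0.124) = 0.3734
−0.473·log₂(0.473) = 0.5109
−0.318·log₂(0.318) = 0.5256
−0.085·log₂(0.085) = 0.3023
Sum ≈ 1.7122 → 1.712 bits.

1.712 bits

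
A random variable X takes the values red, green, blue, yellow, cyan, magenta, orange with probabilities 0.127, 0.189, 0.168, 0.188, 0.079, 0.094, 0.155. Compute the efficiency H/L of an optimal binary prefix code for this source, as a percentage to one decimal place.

Entropy H = −Σ p log₂ p ≈ 2.7449 bits.
Huffman merges: 79/1000+47/500→173/1000; 127/1000+31/200→141/500; 21/125+173/1000→341/1000; 47/250+189/1000→377/1000; 141/500+341/1000→623/1000; 377/1000+623/1000→1. L = 699/250 ≈ 2.7960.
Efficiency = H/L = 2.7449/2.7960 = 98.2%.

98.2%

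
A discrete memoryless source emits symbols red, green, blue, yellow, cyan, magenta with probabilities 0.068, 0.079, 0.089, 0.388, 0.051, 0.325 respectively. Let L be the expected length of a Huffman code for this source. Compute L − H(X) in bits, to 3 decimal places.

Entropy H = −Σ p log₂ p ≈ 2.1395 bits.
Huffman merges: 51/1000+17/250→119/1000; 79/1000+89/1000→21/125; 119/1000+21/125→287/1000; 287/1000+13/40→153/250; 97/250+153/250→1. L = 1093/500 ≈ 2.1860.
L − H = 2.1860 − 2.1395 = 0.046 bits.

0.046 bits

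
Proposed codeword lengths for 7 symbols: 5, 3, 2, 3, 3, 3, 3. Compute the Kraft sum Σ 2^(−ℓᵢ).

0.90625

With common denominator 2^5 = 32: Σ 2^(−ℓᵢ) = 1/32 + 4/32 + 8/32 + 4/32 + 4/32 + 4/32 + 4/32 = 29/32 = 0.90625.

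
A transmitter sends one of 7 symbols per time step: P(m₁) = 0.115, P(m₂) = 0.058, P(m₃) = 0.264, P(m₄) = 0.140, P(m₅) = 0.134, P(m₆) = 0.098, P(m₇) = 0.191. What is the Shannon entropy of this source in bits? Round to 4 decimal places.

H = −Σ pᵢ log₂ pᵢ.
−0.115·log₂(0.115) = 0.3588
−0.058·log₂(0.058) = 0.2383
−0.264·log₂(0.264) = 0.5072
−0.140·log₂(0.140) = 0.3971
−0.134·log₂(0.134) = 0.3886
−0.098·log₂(0.098) = 0.3284
−0.191·log₂(0.191) = 0.4562
Sum ≈ 2.6746 → 2.6746 bits.

2.6746 bits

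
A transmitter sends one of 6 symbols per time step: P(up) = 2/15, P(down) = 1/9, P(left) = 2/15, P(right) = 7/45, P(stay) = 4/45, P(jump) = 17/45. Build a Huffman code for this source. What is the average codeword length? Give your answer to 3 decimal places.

Repeatedly combine the two least-probable nodes; the expected code length is the sum of the merged weights.
merge 4/45 + 1/9 → 1/5
merge 2/15 + 2/15 → 4/15
merge 7/45 + 1/5 → 16/45
merge 4/15 + 16/45 → 28/45
merge 17/45 + 28/45 → 1
L = 1/5 + 4/15 + 16/45 + 28/45 + 1 = 22/9 ≈ 2.444 bits/symbol.

2.444 bits/symbol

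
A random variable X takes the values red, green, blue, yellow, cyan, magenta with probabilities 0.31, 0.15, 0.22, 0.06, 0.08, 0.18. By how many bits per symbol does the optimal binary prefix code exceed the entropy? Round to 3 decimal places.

0.035 bits

Entropy H = −Σ p log₂ p ≈ 2.3953 bits.
Huffman merges: 3/50+2/25→7/50; 7/50+3/20→29/100; 9/50+11/50→2/5; 29/100+31/100→3/5; 2/5+3/5→1. L = 243/100 ≈ 2.4300.
L − H = 2.4300 − 2.3953 = 0.035 bits.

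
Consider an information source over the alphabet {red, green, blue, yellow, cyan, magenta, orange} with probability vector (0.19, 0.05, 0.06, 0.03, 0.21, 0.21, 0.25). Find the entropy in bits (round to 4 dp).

H = −Σ pᵢ log₂ pᵢ.
−0.19·log₂(0.19) = 0.4552
−0.05·log₂(0.05) = 0.2161
−0.06·log₂(0.06) = 0.2435
−0.03·log₂(0.03) = 0.1518
−0.21·log₂(0.21) = 0.4728
−0.21·log₂(0.21) = 0.4728
−0.25·log₂(0.25) = 0.5000
Sum ≈ 2.5123 → 2.5123 bits.

2.5123 bits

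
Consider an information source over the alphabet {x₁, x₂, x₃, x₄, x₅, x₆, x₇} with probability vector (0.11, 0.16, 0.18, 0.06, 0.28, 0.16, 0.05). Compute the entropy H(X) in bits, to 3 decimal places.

2.615 bits

H = −Σ pᵢ log₂ pᵢ.
−0.11·log₂(0.11) = 0.3503
−0.16·log₂(0.16) = 0.4230
−0.18·log₂(0.18) = 0.4453
−0.06·log₂(0.06) = 0.2435
−0.28·log₂(0.28) = 0.5142
−0.16·log₂(0.16) = 0.4230
−0.05·log₂(0.05) = 0.2161
Sum ≈ 2.6155 → 2.615 bits.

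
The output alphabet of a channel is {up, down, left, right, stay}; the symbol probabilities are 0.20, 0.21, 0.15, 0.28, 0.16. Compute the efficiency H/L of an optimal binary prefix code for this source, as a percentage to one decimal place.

Entropy H = −Σ p log₂ p ≈ 2.2850 bits.
Huffman merges: 3/20+4/25→31/100; 1/5+21/100→41/100; 7/25+31/100→59/100; 41/100+59/100→1. L = 231/100 ≈ 2.3100.
Efficiency = H/L = 2.2850/2.3100 = 98.9%.

98.9%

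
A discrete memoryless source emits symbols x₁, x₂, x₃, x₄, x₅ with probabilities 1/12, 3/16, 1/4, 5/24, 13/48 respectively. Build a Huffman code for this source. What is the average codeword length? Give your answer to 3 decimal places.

2.271 bits/symbol

Repeatedly combine the two least-probable nodes; the expected code length is the sum of the merged weights.
merge 1/12 + 3/16 → 13/48
merge 5/24 + 1/4 → 11/24
merge 13/48 + 13/48 → 13/24
merge 11/24 + 13/24 → 1
L = 13/48 + 11/24 + 13/24 + 1 = 109/48 ≈ 2.271 bits/symbol.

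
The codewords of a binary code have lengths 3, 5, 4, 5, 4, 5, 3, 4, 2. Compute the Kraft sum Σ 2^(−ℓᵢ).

With common denominator 2^5 = 32: Σ 2^(−ℓᵢ) = 4/32 + 1/32 + 2/32 + 1/32 + 2/32 + 1/32 + 4/32 + 2/32 + 8/32 = 25/32 = 0.78125.

0.78125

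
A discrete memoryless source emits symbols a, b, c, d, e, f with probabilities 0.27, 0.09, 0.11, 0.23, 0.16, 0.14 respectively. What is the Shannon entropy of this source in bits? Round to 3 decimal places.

H = −Σ pᵢ log₂ pᵢ.
−0.27·log₂(0.27) = 0.5100
−0.09·log₂(0.09) = 0.3127
−0.11·log₂(0.11) = 0.3503
−0.23·log₂(0.23) = 0.4877
−0.16·log₂(0.16) = 0.4230
−0.14·log₂(0.14) = 0.3971
Sum ≈ 2.4808 → 2.481 bits.

2.481 bits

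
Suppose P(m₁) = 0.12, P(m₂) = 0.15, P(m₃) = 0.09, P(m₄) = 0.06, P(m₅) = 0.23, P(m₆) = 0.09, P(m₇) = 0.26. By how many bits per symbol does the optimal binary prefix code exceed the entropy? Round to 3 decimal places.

0.021 bits

Entropy H = −Σ p log₂ p ≈ 2.6394 bits.
Huffman merges: 3/50+9/100→3/20; 9/100+3/25→21/100; 3/20+3/20→3/10; 21/100+23/100→11/25; 13/50+3/10→14/25; 11/25+14/25→1. L = 133/50 ≈ 2.6600.
L − H = 2.6600 − 2.6394 = 0.021 bits.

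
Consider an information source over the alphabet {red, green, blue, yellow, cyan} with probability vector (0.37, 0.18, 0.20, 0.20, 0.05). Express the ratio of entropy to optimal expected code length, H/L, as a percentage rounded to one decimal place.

95.1%

Entropy H = −Σ p log₂ p ≈ 2.1209 bits.
Huffman merges: 1/20+9/50→23/100; 1/5+1/5→2/5; 23/100+37/100→3/5; 2/5+3/5→1. L = 223/100 ≈ 2.2300.
Efficiency = H/L = 2.1209/2.2300 = 95.1%.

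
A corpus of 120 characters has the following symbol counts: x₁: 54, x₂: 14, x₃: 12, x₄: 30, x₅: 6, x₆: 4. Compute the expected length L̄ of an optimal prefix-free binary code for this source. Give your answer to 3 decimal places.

Probabilities are the counts divided by 120.
Repeatedly combine the two least-probable nodes; the expected code length is the sum of the merged weights.
merge 1/30 + 1/20 → 1/12
merge 1/12 + 1/10 → 11/60
merge 7/60 + 11/60 → 3/10
merge 1/4 + 3/10 → 11/20
merge 9/20 + 11/20 → 1
L = 1/12 + 11/60 + 3/10 + 11/20 + 1 = 127/60 ≈ 2.117 bits/symbol.

2.117 bits/symbol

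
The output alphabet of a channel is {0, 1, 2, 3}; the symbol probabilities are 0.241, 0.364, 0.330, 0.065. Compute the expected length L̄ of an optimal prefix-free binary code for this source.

1.942 bits/symbol

Repeatedly combine the two least-probable nodes; the expected code length is the sum of the merged weights.
merge 13/200 + 241/1000 → 153/500
merge 153/500 + 33/100 → 159/250
merge 91/250 + 159/250 → 1
L = 153/500 + 159/250 + 1 = 971/500 = 1.942 bits/symbol.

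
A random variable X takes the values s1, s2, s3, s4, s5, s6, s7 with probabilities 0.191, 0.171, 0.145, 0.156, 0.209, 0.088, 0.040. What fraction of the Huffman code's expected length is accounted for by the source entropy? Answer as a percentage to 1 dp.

Entropy H = −Σ p log₂ p ≈ 2.6803 bits.
Huffman merges: 1/25+11/125→16/125; 16/125+29/200→273/1000; 39/250+171/1000→327/1000; 191/1000+209/1000→2/5; 273/1000+327/1000→3/5; 2/5+3/5→1. L = 341/125 ≈ 2.7280.
Efficiency = H/L = 2.6803/2.7280 = 98.3%.

98.3%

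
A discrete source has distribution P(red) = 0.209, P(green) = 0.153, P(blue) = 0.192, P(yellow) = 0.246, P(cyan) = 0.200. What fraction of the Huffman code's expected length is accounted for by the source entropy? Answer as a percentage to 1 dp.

98.3%

Entropy H = −Σ p log₂ p ≈ 2.3056 bits.
Huffman merges: 153/1000+24/125→69/200; 1/5+209/1000→409/1000; 123/500+69/200→591/1000; 409/1000+591/1000→1. L = 469/200 ≈ 2.3450.
Efficiency = H/L = 2.3056/2.3450 = 98.3%.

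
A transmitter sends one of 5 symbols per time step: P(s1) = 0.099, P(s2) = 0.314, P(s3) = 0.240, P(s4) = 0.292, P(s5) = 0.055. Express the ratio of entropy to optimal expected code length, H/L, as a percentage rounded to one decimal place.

97.4%

Entropy H = −Σ p log₂ p ≈ 2.0979 bits.
Huffman merges: 11/200+99/1000→77/500; 77/500+6/25→197/500; 73/250+157/500→303/500; 197/500+303/500→1. L = 1077/500 ≈ 2.1540.
Efficiency = H/L = 2.0979/2.1540 = 97.4%.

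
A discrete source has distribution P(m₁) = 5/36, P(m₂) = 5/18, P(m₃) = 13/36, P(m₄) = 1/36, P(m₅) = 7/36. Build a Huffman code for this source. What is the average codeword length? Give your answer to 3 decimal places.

2.167 bits/symbol

Repeatedly combine the two least-probable nodes; the expected code length is the sum of the merged weights.
merge 1/36 + 5/36 → 1/6
merge 1/6 + 7/36 → 13/36
merge 5/18 + 13/36 → 23/36
merge 13/36 + 23/36 → 1
L = 1/6 + 13/36 + 23/36 + 1 = 13/6 ≈ 2.167 bits/symbol.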